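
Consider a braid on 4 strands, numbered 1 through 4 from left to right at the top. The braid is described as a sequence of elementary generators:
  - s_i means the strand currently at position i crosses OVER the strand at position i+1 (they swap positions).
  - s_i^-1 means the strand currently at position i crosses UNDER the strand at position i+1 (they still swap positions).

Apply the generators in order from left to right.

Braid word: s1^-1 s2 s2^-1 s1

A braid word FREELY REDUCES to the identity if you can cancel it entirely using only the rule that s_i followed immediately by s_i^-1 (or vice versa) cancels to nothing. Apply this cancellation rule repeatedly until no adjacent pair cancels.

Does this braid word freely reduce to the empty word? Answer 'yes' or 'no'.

Answer: yes

Derivation:
Gen 1 (s1^-1): push. Stack: [s1^-1]
Gen 2 (s2): push. Stack: [s1^-1 s2]
Gen 3 (s2^-1): cancels prior s2. Stack: [s1^-1]
Gen 4 (s1): cancels prior s1^-1. Stack: []
Reduced word: (empty)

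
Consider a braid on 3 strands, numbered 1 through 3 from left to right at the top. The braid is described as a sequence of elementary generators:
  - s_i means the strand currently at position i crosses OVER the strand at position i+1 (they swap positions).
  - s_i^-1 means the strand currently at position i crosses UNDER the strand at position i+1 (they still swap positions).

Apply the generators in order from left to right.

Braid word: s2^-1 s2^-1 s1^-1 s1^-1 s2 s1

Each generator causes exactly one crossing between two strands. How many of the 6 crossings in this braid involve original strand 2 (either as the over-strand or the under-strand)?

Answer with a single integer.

Gen 1: crossing 2x3. Involves strand 2? yes. Count so far: 1
Gen 2: crossing 3x2. Involves strand 2? yes. Count so far: 2
Gen 3: crossing 1x2. Involves strand 2? yes. Count so far: 3
Gen 4: crossing 2x1. Involves strand 2? yes. Count so far: 4
Gen 5: crossing 2x3. Involves strand 2? yes. Count so far: 5
Gen 6: crossing 1x3. Involves strand 2? no. Count so far: 5

Answer: 5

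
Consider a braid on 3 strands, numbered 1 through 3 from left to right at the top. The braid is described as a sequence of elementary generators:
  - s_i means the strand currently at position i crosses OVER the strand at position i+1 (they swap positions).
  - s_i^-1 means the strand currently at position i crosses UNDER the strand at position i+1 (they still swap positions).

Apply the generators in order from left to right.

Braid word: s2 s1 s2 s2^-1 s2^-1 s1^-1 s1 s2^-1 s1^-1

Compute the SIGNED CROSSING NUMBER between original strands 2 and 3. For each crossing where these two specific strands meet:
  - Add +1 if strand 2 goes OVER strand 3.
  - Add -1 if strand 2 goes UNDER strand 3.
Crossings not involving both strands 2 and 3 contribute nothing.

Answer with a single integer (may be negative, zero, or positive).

Gen 1: 2 over 3. Both 2&3? yes. Contrib: +1. Sum: 1
Gen 2: crossing 1x3. Both 2&3? no. Sum: 1
Gen 3: crossing 1x2. Both 2&3? no. Sum: 1
Gen 4: crossing 2x1. Both 2&3? no. Sum: 1
Gen 5: crossing 1x2. Both 2&3? no. Sum: 1
Gen 6: 3 under 2. Both 2&3? yes. Contrib: +1. Sum: 2
Gen 7: 2 over 3. Both 2&3? yes. Contrib: +1. Sum: 3
Gen 8: crossing 2x1. Both 2&3? no. Sum: 3
Gen 9: crossing 3x1. Both 2&3? no. Sum: 3

Answer: 3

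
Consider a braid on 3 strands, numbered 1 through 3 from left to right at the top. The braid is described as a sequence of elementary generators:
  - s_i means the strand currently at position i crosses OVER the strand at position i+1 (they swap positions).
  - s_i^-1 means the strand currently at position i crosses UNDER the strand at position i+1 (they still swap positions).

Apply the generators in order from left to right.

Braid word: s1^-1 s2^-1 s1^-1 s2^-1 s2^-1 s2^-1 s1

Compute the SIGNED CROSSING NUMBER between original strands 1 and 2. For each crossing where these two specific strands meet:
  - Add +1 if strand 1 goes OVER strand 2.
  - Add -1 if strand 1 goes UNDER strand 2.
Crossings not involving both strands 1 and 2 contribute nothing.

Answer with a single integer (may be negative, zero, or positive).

Gen 1: 1 under 2. Both 1&2? yes. Contrib: -1. Sum: -1
Gen 2: crossing 1x3. Both 1&2? no. Sum: -1
Gen 3: crossing 2x3. Both 1&2? no. Sum: -1
Gen 4: 2 under 1. Both 1&2? yes. Contrib: +1. Sum: 0
Gen 5: 1 under 2. Both 1&2? yes. Contrib: -1. Sum: -1
Gen 6: 2 under 1. Both 1&2? yes. Contrib: +1. Sum: 0
Gen 7: crossing 3x1. Both 1&2? no. Sum: 0

Answer: 0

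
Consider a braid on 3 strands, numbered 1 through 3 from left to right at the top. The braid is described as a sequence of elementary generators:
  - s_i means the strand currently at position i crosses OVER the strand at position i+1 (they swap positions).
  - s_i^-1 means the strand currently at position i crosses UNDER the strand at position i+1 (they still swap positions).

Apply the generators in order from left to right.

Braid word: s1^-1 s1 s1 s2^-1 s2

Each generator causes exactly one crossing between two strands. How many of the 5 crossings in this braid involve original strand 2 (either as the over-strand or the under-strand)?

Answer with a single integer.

Gen 1: crossing 1x2. Involves strand 2? yes. Count so far: 1
Gen 2: crossing 2x1. Involves strand 2? yes. Count so far: 2
Gen 3: crossing 1x2. Involves strand 2? yes. Count so far: 3
Gen 4: crossing 1x3. Involves strand 2? no. Count so far: 3
Gen 5: crossing 3x1. Involves strand 2? no. Count so far: 3

Answer: 3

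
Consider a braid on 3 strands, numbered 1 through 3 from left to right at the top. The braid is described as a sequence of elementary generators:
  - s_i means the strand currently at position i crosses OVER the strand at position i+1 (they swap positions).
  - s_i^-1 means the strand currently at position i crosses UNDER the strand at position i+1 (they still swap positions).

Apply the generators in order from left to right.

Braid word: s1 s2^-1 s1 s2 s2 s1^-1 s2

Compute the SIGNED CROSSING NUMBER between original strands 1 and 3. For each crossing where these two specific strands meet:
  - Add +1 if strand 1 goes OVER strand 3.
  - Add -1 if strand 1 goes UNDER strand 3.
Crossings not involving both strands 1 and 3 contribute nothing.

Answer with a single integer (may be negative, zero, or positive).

Answer: -2

Derivation:
Gen 1: crossing 1x2. Both 1&3? no. Sum: 0
Gen 2: 1 under 3. Both 1&3? yes. Contrib: -1. Sum: -1
Gen 3: crossing 2x3. Both 1&3? no. Sum: -1
Gen 4: crossing 2x1. Both 1&3? no. Sum: -1
Gen 5: crossing 1x2. Both 1&3? no. Sum: -1
Gen 6: crossing 3x2. Both 1&3? no. Sum: -1
Gen 7: 3 over 1. Both 1&3? yes. Contrib: -1. Sum: -2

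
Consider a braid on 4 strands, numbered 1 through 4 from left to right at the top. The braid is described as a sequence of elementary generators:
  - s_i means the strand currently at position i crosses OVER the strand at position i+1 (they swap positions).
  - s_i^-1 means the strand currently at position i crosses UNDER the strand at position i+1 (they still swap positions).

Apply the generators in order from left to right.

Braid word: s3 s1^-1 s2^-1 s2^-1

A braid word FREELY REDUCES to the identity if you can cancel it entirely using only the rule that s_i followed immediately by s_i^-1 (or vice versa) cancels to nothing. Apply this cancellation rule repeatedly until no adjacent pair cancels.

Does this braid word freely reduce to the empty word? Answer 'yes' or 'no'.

Gen 1 (s3): push. Stack: [s3]
Gen 2 (s1^-1): push. Stack: [s3 s1^-1]
Gen 3 (s2^-1): push. Stack: [s3 s1^-1 s2^-1]
Gen 4 (s2^-1): push. Stack: [s3 s1^-1 s2^-1 s2^-1]
Reduced word: s3 s1^-1 s2^-1 s2^-1

Answer: no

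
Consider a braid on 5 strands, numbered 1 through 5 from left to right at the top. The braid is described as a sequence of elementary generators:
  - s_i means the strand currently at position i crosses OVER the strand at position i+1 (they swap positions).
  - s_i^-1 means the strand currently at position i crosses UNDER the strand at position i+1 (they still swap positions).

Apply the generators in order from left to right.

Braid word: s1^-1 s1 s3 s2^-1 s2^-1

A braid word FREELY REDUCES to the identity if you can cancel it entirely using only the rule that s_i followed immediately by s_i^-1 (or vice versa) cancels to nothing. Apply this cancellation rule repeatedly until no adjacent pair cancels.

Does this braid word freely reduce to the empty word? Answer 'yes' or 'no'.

Answer: no

Derivation:
Gen 1 (s1^-1): push. Stack: [s1^-1]
Gen 2 (s1): cancels prior s1^-1. Stack: []
Gen 3 (s3): push. Stack: [s3]
Gen 4 (s2^-1): push. Stack: [s3 s2^-1]
Gen 5 (s2^-1): push. Stack: [s3 s2^-1 s2^-1]
Reduced word: s3 s2^-1 s2^-1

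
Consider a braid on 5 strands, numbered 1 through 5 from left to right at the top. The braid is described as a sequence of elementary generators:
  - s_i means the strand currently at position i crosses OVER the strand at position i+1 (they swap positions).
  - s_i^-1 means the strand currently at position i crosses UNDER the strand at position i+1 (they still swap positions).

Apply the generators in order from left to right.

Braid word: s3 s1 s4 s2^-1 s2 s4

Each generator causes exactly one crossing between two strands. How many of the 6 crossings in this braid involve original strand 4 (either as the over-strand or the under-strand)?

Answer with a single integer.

Gen 1: crossing 3x4. Involves strand 4? yes. Count so far: 1
Gen 2: crossing 1x2. Involves strand 4? no. Count so far: 1
Gen 3: crossing 3x5. Involves strand 4? no. Count so far: 1
Gen 4: crossing 1x4. Involves strand 4? yes. Count so far: 2
Gen 5: crossing 4x1. Involves strand 4? yes. Count so far: 3
Gen 6: crossing 5x3. Involves strand 4? no. Count so far: 3

Answer: 3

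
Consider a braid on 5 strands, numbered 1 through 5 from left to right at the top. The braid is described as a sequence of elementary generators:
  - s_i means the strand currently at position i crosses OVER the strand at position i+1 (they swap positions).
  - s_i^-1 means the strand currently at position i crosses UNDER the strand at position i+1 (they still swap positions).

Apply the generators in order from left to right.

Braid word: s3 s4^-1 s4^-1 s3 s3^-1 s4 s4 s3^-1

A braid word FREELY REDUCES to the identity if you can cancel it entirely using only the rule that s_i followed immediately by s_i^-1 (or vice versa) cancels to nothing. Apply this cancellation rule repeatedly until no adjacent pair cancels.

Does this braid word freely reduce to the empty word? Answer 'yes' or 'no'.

Gen 1 (s3): push. Stack: [s3]
Gen 2 (s4^-1): push. Stack: [s3 s4^-1]
Gen 3 (s4^-1): push. Stack: [s3 s4^-1 s4^-1]
Gen 4 (s3): push. Stack: [s3 s4^-1 s4^-1 s3]
Gen 5 (s3^-1): cancels prior s3. Stack: [s3 s4^-1 s4^-1]
Gen 6 (s4): cancels prior s4^-1. Stack: [s3 s4^-1]
Gen 7 (s4): cancels prior s4^-1. Stack: [s3]
Gen 8 (s3^-1): cancels prior s3. Stack: []
Reduced word: (empty)

Answer: yes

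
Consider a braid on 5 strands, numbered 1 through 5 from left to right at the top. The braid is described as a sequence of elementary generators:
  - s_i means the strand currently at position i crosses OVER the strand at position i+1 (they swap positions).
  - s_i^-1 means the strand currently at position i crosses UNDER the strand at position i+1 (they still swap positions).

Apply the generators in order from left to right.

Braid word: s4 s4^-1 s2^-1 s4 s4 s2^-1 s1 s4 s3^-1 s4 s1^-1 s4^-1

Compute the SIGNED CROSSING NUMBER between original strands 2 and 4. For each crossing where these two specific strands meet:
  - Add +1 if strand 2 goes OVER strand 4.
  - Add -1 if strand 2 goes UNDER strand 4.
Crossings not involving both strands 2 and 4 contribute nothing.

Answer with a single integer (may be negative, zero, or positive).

Gen 1: crossing 4x5. Both 2&4? no. Sum: 0
Gen 2: crossing 5x4. Both 2&4? no. Sum: 0
Gen 3: crossing 2x3. Both 2&4? no. Sum: 0
Gen 4: crossing 4x5. Both 2&4? no. Sum: 0
Gen 5: crossing 5x4. Both 2&4? no. Sum: 0
Gen 6: crossing 3x2. Both 2&4? no. Sum: 0
Gen 7: crossing 1x2. Both 2&4? no. Sum: 0
Gen 8: crossing 4x5. Both 2&4? no. Sum: 0
Gen 9: crossing 3x5. Both 2&4? no. Sum: 0
Gen 10: crossing 3x4. Both 2&4? no. Sum: 0
Gen 11: crossing 2x1. Both 2&4? no. Sum: 0
Gen 12: crossing 4x3. Both 2&4? no. Sum: 0

Answer: 0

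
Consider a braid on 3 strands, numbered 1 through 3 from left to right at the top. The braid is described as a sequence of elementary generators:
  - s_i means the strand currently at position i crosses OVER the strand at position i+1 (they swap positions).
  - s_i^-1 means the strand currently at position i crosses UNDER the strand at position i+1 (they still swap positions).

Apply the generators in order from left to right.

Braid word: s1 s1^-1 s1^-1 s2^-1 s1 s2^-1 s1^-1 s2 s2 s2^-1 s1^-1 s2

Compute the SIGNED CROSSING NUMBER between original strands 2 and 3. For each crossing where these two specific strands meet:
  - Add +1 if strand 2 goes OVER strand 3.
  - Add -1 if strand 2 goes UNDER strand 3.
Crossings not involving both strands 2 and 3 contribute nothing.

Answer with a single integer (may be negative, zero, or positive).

Answer: 2

Derivation:
Gen 1: crossing 1x2. Both 2&3? no. Sum: 0
Gen 2: crossing 2x1. Both 2&3? no. Sum: 0
Gen 3: crossing 1x2. Both 2&3? no. Sum: 0
Gen 4: crossing 1x3. Both 2&3? no. Sum: 0
Gen 5: 2 over 3. Both 2&3? yes. Contrib: +1. Sum: 1
Gen 6: crossing 2x1. Both 2&3? no. Sum: 1
Gen 7: crossing 3x1. Both 2&3? no. Sum: 1
Gen 8: 3 over 2. Both 2&3? yes. Contrib: -1. Sum: 0
Gen 9: 2 over 3. Both 2&3? yes. Contrib: +1. Sum: 1
Gen 10: 3 under 2. Both 2&3? yes. Contrib: +1. Sum: 2
Gen 11: crossing 1x2. Both 2&3? no. Sum: 2
Gen 12: crossing 1x3. Both 2&3? no. Sum: 2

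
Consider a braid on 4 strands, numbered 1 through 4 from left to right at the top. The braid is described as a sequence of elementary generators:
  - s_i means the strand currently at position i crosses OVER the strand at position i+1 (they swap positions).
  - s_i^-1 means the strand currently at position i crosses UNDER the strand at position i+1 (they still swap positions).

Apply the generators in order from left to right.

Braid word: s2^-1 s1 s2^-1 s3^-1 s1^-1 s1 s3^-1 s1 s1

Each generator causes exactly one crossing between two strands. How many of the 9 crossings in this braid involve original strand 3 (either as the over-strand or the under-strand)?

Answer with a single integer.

Gen 1: crossing 2x3. Involves strand 3? yes. Count so far: 1
Gen 2: crossing 1x3. Involves strand 3? yes. Count so far: 2
Gen 3: crossing 1x2. Involves strand 3? no. Count so far: 2
Gen 4: crossing 1x4. Involves strand 3? no. Count so far: 2
Gen 5: crossing 3x2. Involves strand 3? yes. Count so far: 3
Gen 6: crossing 2x3. Involves strand 3? yes. Count so far: 4
Gen 7: crossing 4x1. Involves strand 3? no. Count so far: 4
Gen 8: crossing 3x2. Involves strand 3? yes. Count so far: 5
Gen 9: crossing 2x3. Involves strand 3? yes. Count so far: 6

Answer: 6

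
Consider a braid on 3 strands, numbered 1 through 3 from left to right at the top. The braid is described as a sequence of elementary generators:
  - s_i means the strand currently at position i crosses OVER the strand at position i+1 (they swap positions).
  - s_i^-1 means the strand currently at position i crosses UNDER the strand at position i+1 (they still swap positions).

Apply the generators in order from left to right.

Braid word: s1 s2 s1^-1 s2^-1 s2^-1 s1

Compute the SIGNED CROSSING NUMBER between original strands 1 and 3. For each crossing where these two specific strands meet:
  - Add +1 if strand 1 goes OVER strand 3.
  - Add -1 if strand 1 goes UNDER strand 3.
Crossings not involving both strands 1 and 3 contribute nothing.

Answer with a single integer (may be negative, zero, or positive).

Answer: 1

Derivation:
Gen 1: crossing 1x2. Both 1&3? no. Sum: 0
Gen 2: 1 over 3. Both 1&3? yes. Contrib: +1. Sum: 1
Gen 3: crossing 2x3. Both 1&3? no. Sum: 1
Gen 4: crossing 2x1. Both 1&3? no. Sum: 1
Gen 5: crossing 1x2. Both 1&3? no. Sum: 1
Gen 6: crossing 3x2. Both 1&3? no. Sum: 1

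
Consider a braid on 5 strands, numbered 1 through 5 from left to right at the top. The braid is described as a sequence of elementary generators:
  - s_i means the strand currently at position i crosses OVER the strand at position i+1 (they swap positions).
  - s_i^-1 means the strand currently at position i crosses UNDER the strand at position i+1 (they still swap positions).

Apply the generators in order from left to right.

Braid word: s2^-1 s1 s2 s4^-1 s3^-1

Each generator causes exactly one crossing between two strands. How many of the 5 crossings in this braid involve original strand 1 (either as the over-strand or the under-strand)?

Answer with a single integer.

Gen 1: crossing 2x3. Involves strand 1? no. Count so far: 0
Gen 2: crossing 1x3. Involves strand 1? yes. Count so far: 1
Gen 3: crossing 1x2. Involves strand 1? yes. Count so far: 2
Gen 4: crossing 4x5. Involves strand 1? no. Count so far: 2
Gen 5: crossing 1x5. Involves strand 1? yes. Count so far: 3

Answer: 3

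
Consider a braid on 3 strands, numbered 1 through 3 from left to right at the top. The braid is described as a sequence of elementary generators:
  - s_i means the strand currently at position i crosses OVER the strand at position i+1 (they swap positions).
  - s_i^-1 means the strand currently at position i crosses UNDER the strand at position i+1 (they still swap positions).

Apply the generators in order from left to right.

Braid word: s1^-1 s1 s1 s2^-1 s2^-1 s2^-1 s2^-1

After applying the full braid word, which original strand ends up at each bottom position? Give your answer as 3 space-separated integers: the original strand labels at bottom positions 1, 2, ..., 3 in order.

Answer: 2 1 3

Derivation:
Gen 1 (s1^-1): strand 1 crosses under strand 2. Perm now: [2 1 3]
Gen 2 (s1): strand 2 crosses over strand 1. Perm now: [1 2 3]
Gen 3 (s1): strand 1 crosses over strand 2. Perm now: [2 1 3]
Gen 4 (s2^-1): strand 1 crosses under strand 3. Perm now: [2 3 1]
Gen 5 (s2^-1): strand 3 crosses under strand 1. Perm now: [2 1 3]
Gen 6 (s2^-1): strand 1 crosses under strand 3. Perm now: [2 3 1]
Gen 7 (s2^-1): strand 3 crosses under strand 1. Perm now: [2 1 3]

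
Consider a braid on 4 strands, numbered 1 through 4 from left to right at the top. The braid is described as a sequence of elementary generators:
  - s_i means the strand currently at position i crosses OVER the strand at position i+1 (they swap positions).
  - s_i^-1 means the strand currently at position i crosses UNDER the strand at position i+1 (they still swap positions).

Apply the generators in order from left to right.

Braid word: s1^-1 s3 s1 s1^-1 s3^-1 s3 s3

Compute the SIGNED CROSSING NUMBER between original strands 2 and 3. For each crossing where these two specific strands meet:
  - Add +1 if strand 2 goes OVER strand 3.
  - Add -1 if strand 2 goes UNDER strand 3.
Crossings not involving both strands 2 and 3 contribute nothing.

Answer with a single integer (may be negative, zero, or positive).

Gen 1: crossing 1x2. Both 2&3? no. Sum: 0
Gen 2: crossing 3x4. Both 2&3? no. Sum: 0
Gen 3: crossing 2x1. Both 2&3? no. Sum: 0
Gen 4: crossing 1x2. Both 2&3? no. Sum: 0
Gen 5: crossing 4x3. Both 2&3? no. Sum: 0
Gen 6: crossing 3x4. Both 2&3? no. Sum: 0
Gen 7: crossing 4x3. Both 2&3? no. Sum: 0

Answer: 0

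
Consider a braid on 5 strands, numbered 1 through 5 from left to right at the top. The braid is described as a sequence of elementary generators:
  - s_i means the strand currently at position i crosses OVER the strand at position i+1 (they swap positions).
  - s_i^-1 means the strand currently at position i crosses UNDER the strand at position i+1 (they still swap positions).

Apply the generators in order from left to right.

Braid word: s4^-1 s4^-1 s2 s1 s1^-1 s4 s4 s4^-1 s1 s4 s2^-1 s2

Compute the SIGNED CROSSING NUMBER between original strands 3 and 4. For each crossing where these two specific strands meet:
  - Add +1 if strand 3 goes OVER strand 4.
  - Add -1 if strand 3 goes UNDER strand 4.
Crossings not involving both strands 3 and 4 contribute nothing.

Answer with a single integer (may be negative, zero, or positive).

Gen 1: crossing 4x5. Both 3&4? no. Sum: 0
Gen 2: crossing 5x4. Both 3&4? no. Sum: 0
Gen 3: crossing 2x3. Both 3&4? no. Sum: 0
Gen 4: crossing 1x3. Both 3&4? no. Sum: 0
Gen 5: crossing 3x1. Both 3&4? no. Sum: 0
Gen 6: crossing 4x5. Both 3&4? no. Sum: 0
Gen 7: crossing 5x4. Both 3&4? no. Sum: 0
Gen 8: crossing 4x5. Both 3&4? no. Sum: 0
Gen 9: crossing 1x3. Both 3&4? no. Sum: 0
Gen 10: crossing 5x4. Both 3&4? no. Sum: 0
Gen 11: crossing 1x2. Both 3&4? no. Sum: 0
Gen 12: crossing 2x1. Both 3&4? no. Sum: 0

Answer: 0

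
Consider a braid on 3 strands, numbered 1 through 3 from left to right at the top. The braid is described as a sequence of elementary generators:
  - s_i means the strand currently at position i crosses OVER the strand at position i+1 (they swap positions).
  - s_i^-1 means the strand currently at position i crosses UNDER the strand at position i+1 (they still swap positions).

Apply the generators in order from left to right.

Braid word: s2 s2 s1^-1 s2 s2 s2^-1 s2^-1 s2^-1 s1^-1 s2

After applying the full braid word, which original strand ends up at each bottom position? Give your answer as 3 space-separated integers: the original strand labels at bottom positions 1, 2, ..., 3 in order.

Answer: 3 1 2

Derivation:
Gen 1 (s2): strand 2 crosses over strand 3. Perm now: [1 3 2]
Gen 2 (s2): strand 3 crosses over strand 2. Perm now: [1 2 3]
Gen 3 (s1^-1): strand 1 crosses under strand 2. Perm now: [2 1 3]
Gen 4 (s2): strand 1 crosses over strand 3. Perm now: [2 3 1]
Gen 5 (s2): strand 3 crosses over strand 1. Perm now: [2 1 3]
Gen 6 (s2^-1): strand 1 crosses under strand 3. Perm now: [2 3 1]
Gen 7 (s2^-1): strand 3 crosses under strand 1. Perm now: [2 1 3]
Gen 8 (s2^-1): strand 1 crosses under strand 3. Perm now: [2 3 1]
Gen 9 (s1^-1): strand 2 crosses under strand 3. Perm now: [3 2 1]
Gen 10 (s2): strand 2 crosses over strand 1. Perm now: [3 1 2]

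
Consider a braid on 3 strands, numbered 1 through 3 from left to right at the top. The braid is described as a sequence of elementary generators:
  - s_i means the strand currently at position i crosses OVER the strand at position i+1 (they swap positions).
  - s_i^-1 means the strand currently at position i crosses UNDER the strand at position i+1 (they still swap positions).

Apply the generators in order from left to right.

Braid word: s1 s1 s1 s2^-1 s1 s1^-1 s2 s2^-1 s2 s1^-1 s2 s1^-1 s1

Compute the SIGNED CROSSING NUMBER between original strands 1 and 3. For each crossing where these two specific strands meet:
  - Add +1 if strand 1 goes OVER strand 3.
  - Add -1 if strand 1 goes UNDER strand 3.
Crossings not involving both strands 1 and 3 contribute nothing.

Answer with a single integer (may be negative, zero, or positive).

Answer: -6

Derivation:
Gen 1: crossing 1x2. Both 1&3? no. Sum: 0
Gen 2: crossing 2x1. Both 1&3? no. Sum: 0
Gen 3: crossing 1x2. Both 1&3? no. Sum: 0
Gen 4: 1 under 3. Both 1&3? yes. Contrib: -1. Sum: -1
Gen 5: crossing 2x3. Both 1&3? no. Sum: -1
Gen 6: crossing 3x2. Both 1&3? no. Sum: -1
Gen 7: 3 over 1. Both 1&3? yes. Contrib: -1. Sum: -2
Gen 8: 1 under 3. Both 1&3? yes. Contrib: -1. Sum: -3
Gen 9: 3 over 1. Both 1&3? yes. Contrib: -1. Sum: -4
Gen 10: crossing 2x1. Both 1&3? no. Sum: -4
Gen 11: crossing 2x3. Both 1&3? no. Sum: -4
Gen 12: 1 under 3. Both 1&3? yes. Contrib: -1. Sum: -5
Gen 13: 3 over 1. Both 1&3? yes. Contrib: -1. Sum: -6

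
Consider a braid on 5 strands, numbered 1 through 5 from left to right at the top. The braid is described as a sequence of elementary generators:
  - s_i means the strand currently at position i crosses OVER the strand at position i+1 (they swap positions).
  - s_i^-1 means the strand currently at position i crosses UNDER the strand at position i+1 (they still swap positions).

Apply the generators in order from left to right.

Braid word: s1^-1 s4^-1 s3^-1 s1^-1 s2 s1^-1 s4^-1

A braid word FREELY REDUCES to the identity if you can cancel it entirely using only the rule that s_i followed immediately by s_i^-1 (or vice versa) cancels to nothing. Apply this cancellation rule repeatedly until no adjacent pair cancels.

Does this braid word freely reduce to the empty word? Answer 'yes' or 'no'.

Answer: no

Derivation:
Gen 1 (s1^-1): push. Stack: [s1^-1]
Gen 2 (s4^-1): push. Stack: [s1^-1 s4^-1]
Gen 3 (s3^-1): push. Stack: [s1^-1 s4^-1 s3^-1]
Gen 4 (s1^-1): push. Stack: [s1^-1 s4^-1 s3^-1 s1^-1]
Gen 5 (s2): push. Stack: [s1^-1 s4^-1 s3^-1 s1^-1 s2]
Gen 6 (s1^-1): push. Stack: [s1^-1 s4^-1 s3^-1 s1^-1 s2 s1^-1]
Gen 7 (s4^-1): push. Stack: [s1^-1 s4^-1 s3^-1 s1^-1 s2 s1^-1 s4^-1]
Reduced word: s1^-1 s4^-1 s3^-1 s1^-1 s2 s1^-1 s4^-1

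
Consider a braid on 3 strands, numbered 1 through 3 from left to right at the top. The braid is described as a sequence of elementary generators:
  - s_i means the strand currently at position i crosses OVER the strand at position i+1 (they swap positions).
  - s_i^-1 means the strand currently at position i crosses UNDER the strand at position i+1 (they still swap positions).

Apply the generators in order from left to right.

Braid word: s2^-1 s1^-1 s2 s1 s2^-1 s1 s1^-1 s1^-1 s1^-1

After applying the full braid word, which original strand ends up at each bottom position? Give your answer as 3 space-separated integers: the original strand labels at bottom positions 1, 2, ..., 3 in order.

Answer: 2 1 3

Derivation:
Gen 1 (s2^-1): strand 2 crosses under strand 3. Perm now: [1 3 2]
Gen 2 (s1^-1): strand 1 crosses under strand 3. Perm now: [3 1 2]
Gen 3 (s2): strand 1 crosses over strand 2. Perm now: [3 2 1]
Gen 4 (s1): strand 3 crosses over strand 2. Perm now: [2 3 1]
Gen 5 (s2^-1): strand 3 crosses under strand 1. Perm now: [2 1 3]
Gen 6 (s1): strand 2 crosses over strand 1. Perm now: [1 2 3]
Gen 7 (s1^-1): strand 1 crosses under strand 2. Perm now: [2 1 3]
Gen 8 (s1^-1): strand 2 crosses under strand 1. Perm now: [1 2 3]
Gen 9 (s1^-1): strand 1 crosses under strand 2. Perm now: [2 1 3]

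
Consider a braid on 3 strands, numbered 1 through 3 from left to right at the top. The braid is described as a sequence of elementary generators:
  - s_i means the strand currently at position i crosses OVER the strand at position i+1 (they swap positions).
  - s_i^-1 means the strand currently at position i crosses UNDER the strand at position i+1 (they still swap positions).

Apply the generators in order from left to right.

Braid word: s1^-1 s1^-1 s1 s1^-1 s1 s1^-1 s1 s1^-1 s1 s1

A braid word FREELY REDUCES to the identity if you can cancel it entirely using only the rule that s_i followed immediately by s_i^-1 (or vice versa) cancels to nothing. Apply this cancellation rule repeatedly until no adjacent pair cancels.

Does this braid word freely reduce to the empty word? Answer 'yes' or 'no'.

Gen 1 (s1^-1): push. Stack: [s1^-1]
Gen 2 (s1^-1): push. Stack: [s1^-1 s1^-1]
Gen 3 (s1): cancels prior s1^-1. Stack: [s1^-1]
Gen 4 (s1^-1): push. Stack: [s1^-1 s1^-1]
Gen 5 (s1): cancels prior s1^-1. Stack: [s1^-1]
Gen 6 (s1^-1): push. Stack: [s1^-1 s1^-1]
Gen 7 (s1): cancels prior s1^-1. Stack: [s1^-1]
Gen 8 (s1^-1): push. Stack: [s1^-1 s1^-1]
Gen 9 (s1): cancels prior s1^-1. Stack: [s1^-1]
Gen 10 (s1): cancels prior s1^-1. Stack: []
Reduced word: (empty)

Answer: yes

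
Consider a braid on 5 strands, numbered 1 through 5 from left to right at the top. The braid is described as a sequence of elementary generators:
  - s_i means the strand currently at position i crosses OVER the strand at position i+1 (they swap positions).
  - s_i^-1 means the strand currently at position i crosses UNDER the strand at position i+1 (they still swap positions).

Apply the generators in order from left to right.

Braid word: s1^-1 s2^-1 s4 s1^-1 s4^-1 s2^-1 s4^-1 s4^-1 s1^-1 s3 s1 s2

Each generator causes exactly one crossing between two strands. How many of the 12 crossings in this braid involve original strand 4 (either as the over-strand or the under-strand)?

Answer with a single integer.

Answer: 6

Derivation:
Gen 1: crossing 1x2. Involves strand 4? no. Count so far: 0
Gen 2: crossing 1x3. Involves strand 4? no. Count so far: 0
Gen 3: crossing 4x5. Involves strand 4? yes. Count so far: 1
Gen 4: crossing 2x3. Involves strand 4? no. Count so far: 1
Gen 5: crossing 5x4. Involves strand 4? yes. Count so far: 2
Gen 6: crossing 2x1. Involves strand 4? no. Count so far: 2
Gen 7: crossing 4x5. Involves strand 4? yes. Count so far: 3
Gen 8: crossing 5x4. Involves strand 4? yes. Count so far: 4
Gen 9: crossing 3x1. Involves strand 4? no. Count so far: 4
Gen 10: crossing 2x4. Involves strand 4? yes. Count so far: 5
Gen 11: crossing 1x3. Involves strand 4? no. Count so far: 5
Gen 12: crossing 1x4. Involves strand 4? yes. Count so far: 6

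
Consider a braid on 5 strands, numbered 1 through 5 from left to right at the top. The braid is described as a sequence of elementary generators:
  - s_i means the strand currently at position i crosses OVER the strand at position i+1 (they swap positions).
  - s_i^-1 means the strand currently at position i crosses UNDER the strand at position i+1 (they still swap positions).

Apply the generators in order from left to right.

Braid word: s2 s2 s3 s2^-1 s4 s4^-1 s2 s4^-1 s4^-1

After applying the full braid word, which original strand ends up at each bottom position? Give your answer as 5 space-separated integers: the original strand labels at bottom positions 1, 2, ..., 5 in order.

Gen 1 (s2): strand 2 crosses over strand 3. Perm now: [1 3 2 4 5]
Gen 2 (s2): strand 3 crosses over strand 2. Perm now: [1 2 3 4 5]
Gen 3 (s3): strand 3 crosses over strand 4. Perm now: [1 2 4 3 5]
Gen 4 (s2^-1): strand 2 crosses under strand 4. Perm now: [1 4 2 3 5]
Gen 5 (s4): strand 3 crosses over strand 5. Perm now: [1 4 2 5 3]
Gen 6 (s4^-1): strand 5 crosses under strand 3. Perm now: [1 4 2 3 5]
Gen 7 (s2): strand 4 crosses over strand 2. Perm now: [1 2 4 3 5]
Gen 8 (s4^-1): strand 3 crosses under strand 5. Perm now: [1 2 4 5 3]
Gen 9 (s4^-1): strand 5 crosses under strand 3. Perm now: [1 2 4 3 5]

Answer: 1 2 4 3 5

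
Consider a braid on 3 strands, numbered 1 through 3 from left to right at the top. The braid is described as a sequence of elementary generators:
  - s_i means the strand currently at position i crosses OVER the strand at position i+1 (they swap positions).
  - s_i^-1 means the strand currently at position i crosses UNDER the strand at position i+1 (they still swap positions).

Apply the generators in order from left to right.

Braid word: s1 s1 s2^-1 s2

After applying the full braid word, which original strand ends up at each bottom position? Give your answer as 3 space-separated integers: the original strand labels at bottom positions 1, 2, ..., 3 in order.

Answer: 1 2 3

Derivation:
Gen 1 (s1): strand 1 crosses over strand 2. Perm now: [2 1 3]
Gen 2 (s1): strand 2 crosses over strand 1. Perm now: [1 2 3]
Gen 3 (s2^-1): strand 2 crosses under strand 3. Perm now: [1 3 2]
Gen 4 (s2): strand 3 crosses over strand 2. Perm now: [1 2 3]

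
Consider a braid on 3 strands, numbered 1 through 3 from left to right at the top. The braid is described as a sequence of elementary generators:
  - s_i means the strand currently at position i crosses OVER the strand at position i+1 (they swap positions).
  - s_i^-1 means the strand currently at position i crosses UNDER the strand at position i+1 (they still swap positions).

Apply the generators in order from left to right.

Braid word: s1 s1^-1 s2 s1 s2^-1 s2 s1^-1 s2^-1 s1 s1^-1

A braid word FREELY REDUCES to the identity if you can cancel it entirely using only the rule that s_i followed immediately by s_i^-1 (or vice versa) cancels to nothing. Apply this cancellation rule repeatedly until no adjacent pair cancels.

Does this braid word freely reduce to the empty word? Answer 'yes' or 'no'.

Gen 1 (s1): push. Stack: [s1]
Gen 2 (s1^-1): cancels prior s1. Stack: []
Gen 3 (s2): push. Stack: [s2]
Gen 4 (s1): push. Stack: [s2 s1]
Gen 5 (s2^-1): push. Stack: [s2 s1 s2^-1]
Gen 6 (s2): cancels prior s2^-1. Stack: [s2 s1]
Gen 7 (s1^-1): cancels prior s1. Stack: [s2]
Gen 8 (s2^-1): cancels prior s2. Stack: []
Gen 9 (s1): push. Stack: [s1]
Gen 10 (s1^-1): cancels prior s1. Stack: []
Reduced word: (empty)

Answer: yes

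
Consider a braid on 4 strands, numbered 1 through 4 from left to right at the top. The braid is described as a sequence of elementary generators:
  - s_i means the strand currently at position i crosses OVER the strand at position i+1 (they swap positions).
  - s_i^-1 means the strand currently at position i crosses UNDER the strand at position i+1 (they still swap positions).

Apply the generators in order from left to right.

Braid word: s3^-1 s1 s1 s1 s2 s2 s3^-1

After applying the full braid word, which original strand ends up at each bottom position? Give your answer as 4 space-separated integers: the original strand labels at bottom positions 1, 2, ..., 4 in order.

Gen 1 (s3^-1): strand 3 crosses under strand 4. Perm now: [1 2 4 3]
Gen 2 (s1): strand 1 crosses over strand 2. Perm now: [2 1 4 3]
Gen 3 (s1): strand 2 crosses over strand 1. Perm now: [1 2 4 3]
Gen 4 (s1): strand 1 crosses over strand 2. Perm now: [2 1 4 3]
Gen 5 (s2): strand 1 crosses over strand 4. Perm now: [2 4 1 3]
Gen 6 (s2): strand 4 crosses over strand 1. Perm now: [2 1 4 3]
Gen 7 (s3^-1): strand 4 crosses under strand 3. Perm now: [2 1 3 4]

Answer: 2 1 3 4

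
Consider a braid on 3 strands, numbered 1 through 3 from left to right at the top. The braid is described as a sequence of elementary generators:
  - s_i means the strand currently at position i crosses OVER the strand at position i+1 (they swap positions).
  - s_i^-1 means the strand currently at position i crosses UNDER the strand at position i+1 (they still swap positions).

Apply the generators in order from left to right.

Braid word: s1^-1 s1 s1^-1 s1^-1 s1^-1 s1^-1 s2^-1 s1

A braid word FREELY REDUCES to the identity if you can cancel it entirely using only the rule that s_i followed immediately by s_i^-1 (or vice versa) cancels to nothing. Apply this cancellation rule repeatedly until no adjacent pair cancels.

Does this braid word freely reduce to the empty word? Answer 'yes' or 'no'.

Gen 1 (s1^-1): push. Stack: [s1^-1]
Gen 2 (s1): cancels prior s1^-1. Stack: []
Gen 3 (s1^-1): push. Stack: [s1^-1]
Gen 4 (s1^-1): push. Stack: [s1^-1 s1^-1]
Gen 5 (s1^-1): push. Stack: [s1^-1 s1^-1 s1^-1]
Gen 6 (s1^-1): push. Stack: [s1^-1 s1^-1 s1^-1 s1^-1]
Gen 7 (s2^-1): push. Stack: [s1^-1 s1^-1 s1^-1 s1^-1 s2^-1]
Gen 8 (s1): push. Stack: [s1^-1 s1^-1 s1^-1 s1^-1 s2^-1 s1]
Reduced word: s1^-1 s1^-1 s1^-1 s1^-1 s2^-1 s1

Answer: no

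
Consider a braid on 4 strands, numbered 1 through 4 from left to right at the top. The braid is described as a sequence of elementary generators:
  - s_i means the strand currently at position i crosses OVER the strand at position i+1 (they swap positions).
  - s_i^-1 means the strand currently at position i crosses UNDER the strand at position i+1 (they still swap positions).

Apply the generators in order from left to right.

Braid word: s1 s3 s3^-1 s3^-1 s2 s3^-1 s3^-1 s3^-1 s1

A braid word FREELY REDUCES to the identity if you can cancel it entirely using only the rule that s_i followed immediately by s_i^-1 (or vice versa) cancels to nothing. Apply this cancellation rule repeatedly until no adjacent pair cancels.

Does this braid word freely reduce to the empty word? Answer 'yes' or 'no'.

Answer: no

Derivation:
Gen 1 (s1): push. Stack: [s1]
Gen 2 (s3): push. Stack: [s1 s3]
Gen 3 (s3^-1): cancels prior s3. Stack: [s1]
Gen 4 (s3^-1): push. Stack: [s1 s3^-1]
Gen 5 (s2): push. Stack: [s1 s3^-1 s2]
Gen 6 (s3^-1): push. Stack: [s1 s3^-1 s2 s3^-1]
Gen 7 (s3^-1): push. Stack: [s1 s3^-1 s2 s3^-1 s3^-1]
Gen 8 (s3^-1): push. Stack: [s1 s3^-1 s2 s3^-1 s3^-1 s3^-1]
Gen 9 (s1): push. Stack: [s1 s3^-1 s2 s3^-1 s3^-1 s3^-1 s1]
Reduced word: s1 s3^-1 s2 s3^-1 s3^-1 s3^-1 s1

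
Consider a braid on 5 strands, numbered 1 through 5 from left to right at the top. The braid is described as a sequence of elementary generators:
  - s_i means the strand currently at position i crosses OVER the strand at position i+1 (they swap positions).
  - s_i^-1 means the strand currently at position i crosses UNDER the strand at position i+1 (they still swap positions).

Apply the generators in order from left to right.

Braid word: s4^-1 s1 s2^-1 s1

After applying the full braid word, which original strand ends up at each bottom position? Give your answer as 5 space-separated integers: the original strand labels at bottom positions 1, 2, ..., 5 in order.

Answer: 3 2 1 5 4

Derivation:
Gen 1 (s4^-1): strand 4 crosses under strand 5. Perm now: [1 2 3 5 4]
Gen 2 (s1): strand 1 crosses over strand 2. Perm now: [2 1 3 5 4]
Gen 3 (s2^-1): strand 1 crosses under strand 3. Perm now: [2 3 1 5 4]
Gen 4 (s1): strand 2 crosses over strand 3. Perm now: [3 2 1 5 4]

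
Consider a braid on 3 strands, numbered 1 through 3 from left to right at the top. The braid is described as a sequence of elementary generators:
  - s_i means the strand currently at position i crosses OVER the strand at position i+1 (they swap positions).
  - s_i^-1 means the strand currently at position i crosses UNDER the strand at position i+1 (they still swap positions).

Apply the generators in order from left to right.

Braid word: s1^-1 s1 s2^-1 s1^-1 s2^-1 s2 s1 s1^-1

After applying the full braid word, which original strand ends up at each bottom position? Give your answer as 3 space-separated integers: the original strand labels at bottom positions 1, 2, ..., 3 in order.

Gen 1 (s1^-1): strand 1 crosses under strand 2. Perm now: [2 1 3]
Gen 2 (s1): strand 2 crosses over strand 1. Perm now: [1 2 3]
Gen 3 (s2^-1): strand 2 crosses under strand 3. Perm now: [1 3 2]
Gen 4 (s1^-1): strand 1 crosses under strand 3. Perm now: [3 1 2]
Gen 5 (s2^-1): strand 1 crosses under strand 2. Perm now: [3 2 1]
Gen 6 (s2): strand 2 crosses over strand 1. Perm now: [3 1 2]
Gen 7 (s1): strand 3 crosses over strand 1. Perm now: [1 3 2]
Gen 8 (s1^-1): strand 1 crosses under strand 3. Perm now: [3 1 2]

Answer: 3 1 2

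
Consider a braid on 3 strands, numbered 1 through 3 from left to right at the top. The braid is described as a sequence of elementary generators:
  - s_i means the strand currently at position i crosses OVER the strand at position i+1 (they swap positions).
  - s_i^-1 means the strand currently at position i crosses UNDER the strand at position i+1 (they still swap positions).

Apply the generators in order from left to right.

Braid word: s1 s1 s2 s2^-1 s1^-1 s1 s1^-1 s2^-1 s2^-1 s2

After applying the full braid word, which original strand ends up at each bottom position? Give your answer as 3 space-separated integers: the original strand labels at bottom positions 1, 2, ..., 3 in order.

Gen 1 (s1): strand 1 crosses over strand 2. Perm now: [2 1 3]
Gen 2 (s1): strand 2 crosses over strand 1. Perm now: [1 2 3]
Gen 3 (s2): strand 2 crosses over strand 3. Perm now: [1 3 2]
Gen 4 (s2^-1): strand 3 crosses under strand 2. Perm now: [1 2 3]
Gen 5 (s1^-1): strand 1 crosses under strand 2. Perm now: [2 1 3]
Gen 6 (s1): strand 2 crosses over strand 1. Perm now: [1 2 3]
Gen 7 (s1^-1): strand 1 crosses under strand 2. Perm now: [2 1 3]
Gen 8 (s2^-1): strand 1 crosses under strand 3. Perm now: [2 3 1]
Gen 9 (s2^-1): strand 3 crosses under strand 1. Perm now: [2 1 3]
Gen 10 (s2): strand 1 crosses over strand 3. Perm now: [2 3 1]

Answer: 2 3 1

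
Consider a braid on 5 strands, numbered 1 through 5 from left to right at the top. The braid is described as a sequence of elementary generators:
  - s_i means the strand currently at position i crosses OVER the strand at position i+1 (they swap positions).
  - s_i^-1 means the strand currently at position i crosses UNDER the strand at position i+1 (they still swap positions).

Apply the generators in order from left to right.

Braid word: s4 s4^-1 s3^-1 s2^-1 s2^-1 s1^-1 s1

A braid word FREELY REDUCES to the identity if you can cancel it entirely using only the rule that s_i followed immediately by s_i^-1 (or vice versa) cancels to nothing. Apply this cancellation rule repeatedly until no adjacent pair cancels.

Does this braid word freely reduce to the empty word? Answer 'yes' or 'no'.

Answer: no

Derivation:
Gen 1 (s4): push. Stack: [s4]
Gen 2 (s4^-1): cancels prior s4. Stack: []
Gen 3 (s3^-1): push. Stack: [s3^-1]
Gen 4 (s2^-1): push. Stack: [s3^-1 s2^-1]
Gen 5 (s2^-1): push. Stack: [s3^-1 s2^-1 s2^-1]
Gen 6 (s1^-1): push. Stack: [s3^-1 s2^-1 s2^-1 s1^-1]
Gen 7 (s1): cancels prior s1^-1. Stack: [s3^-1 s2^-1 s2^-1]
Reduced word: s3^-1 s2^-1 s2^-1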